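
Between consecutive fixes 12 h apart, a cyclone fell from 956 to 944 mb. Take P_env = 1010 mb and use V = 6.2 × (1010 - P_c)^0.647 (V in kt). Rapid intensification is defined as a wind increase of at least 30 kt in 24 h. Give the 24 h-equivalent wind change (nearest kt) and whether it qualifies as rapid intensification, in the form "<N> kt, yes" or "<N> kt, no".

23 kt, no

V₁: ΔP = 54, V ≈ 6.2 × 54^0.647 ≈ 81.89 kt.
V₂: ΔP = 66, V ≈ 6.2 × 66^0.647 ≈ 93.25 kt.
ΔV over 12 h = 11.36 kt → 24 h equivalent = 11.36 × 24/12 ≈ 22.72 kt.
23 kt < 30 kt ⇒ not rapid intensification.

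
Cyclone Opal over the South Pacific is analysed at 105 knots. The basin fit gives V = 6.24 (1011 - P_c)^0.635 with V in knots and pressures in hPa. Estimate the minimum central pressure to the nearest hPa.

ΔP = (V / 6.24)^(1/0.635) = (105/6.24)^1.575.
105/6.24 = 16.827; 16.827^1.575 ≈ 85.25 hPa.
P_c = 1011 − 85.25 = 925.75 ≈ 926 hPa.

926 hPa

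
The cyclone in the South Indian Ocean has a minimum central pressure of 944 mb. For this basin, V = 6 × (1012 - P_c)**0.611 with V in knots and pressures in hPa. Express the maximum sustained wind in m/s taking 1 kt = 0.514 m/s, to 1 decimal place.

40.6 m/s

ΔP = 1012 − 944 = 68 mb.
V ≈ 6 × 68^0.611 = 6 × 13.172 ≈ 79.034 kt.
79.034 × 0.514 ≈ 40.62 m/s → 40.6 m/s.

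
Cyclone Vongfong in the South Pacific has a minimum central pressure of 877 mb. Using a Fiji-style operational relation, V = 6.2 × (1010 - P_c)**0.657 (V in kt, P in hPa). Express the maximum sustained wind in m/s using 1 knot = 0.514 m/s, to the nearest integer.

ΔP = 1010 − 877 = 133 mb.
V ≈ 6.2 × 133^0.657 = 6.2 × 24.853 ≈ 154.086 kt.
154.086 × 0.514 ≈ 79.20 m/s → 79 m/s.

79 m/s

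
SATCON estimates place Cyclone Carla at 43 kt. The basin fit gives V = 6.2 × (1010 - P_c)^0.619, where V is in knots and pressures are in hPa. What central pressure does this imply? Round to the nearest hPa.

987 hPa

ΔP = (V / 6.2)^(1/0.619) = (43/6.2)^1.616.
43/6.2 = 6.935; 6.935^1.616 ≈ 22.84 hPa.
P_c = 1010 − 22.84 = 987.16 ≈ 987 hPa.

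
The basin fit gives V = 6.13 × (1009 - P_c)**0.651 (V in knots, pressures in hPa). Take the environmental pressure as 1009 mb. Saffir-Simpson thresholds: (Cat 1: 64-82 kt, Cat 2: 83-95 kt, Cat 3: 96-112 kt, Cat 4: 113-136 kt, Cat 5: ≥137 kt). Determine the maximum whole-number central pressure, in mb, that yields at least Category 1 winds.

Category 1 begins at V = 64 kt.
Required ΔP = (64/6.13)^(1/0.651) = 10.440^1.536 ≈ 36.72 mb.
P_c ≤ 1009 − 36.72 = 972.28, so the highest integer P_c is 972 mb.

972 mb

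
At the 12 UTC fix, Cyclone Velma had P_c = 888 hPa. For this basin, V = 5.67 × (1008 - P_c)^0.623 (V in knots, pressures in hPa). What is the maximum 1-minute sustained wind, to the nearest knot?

112 kt

ΔP = 1008 − 888 = 120 hPa.
120^0.623 ≈ 19.739.
V ≈ 5.67 × 19.739 ≈ 111.9 kt.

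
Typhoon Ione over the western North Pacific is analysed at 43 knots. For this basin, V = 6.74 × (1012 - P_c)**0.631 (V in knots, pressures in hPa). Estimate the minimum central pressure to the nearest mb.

993 mb

ΔP = (V / 6.74)^(1/0.631) = (43/6.74)^1.585.
43/6.74 = 6.380; 6.380^1.585 ≈ 18.86 mb.
P_c = 1012 − 18.86 = 993.14 ≈ 993 mb.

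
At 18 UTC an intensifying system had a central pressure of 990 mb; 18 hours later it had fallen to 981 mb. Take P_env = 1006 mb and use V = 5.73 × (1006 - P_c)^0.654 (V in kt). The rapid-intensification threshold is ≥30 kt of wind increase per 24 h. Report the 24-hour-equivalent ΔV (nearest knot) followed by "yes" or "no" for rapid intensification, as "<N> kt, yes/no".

V₁: ΔP = 16, V ≈ 5.73 × 16^0.654 ≈ 35.13 kt.
V₂: ΔP = 25, V ≈ 5.73 × 25^0.654 ≈ 47.03 kt.
ΔV over 18 h = 11.90 kt → 24 h equivalent = 11.90 × 24/18 ≈ 15.87 kt.
16 kt < 30 kt ⇒ not rapid intensification.

16 kt, no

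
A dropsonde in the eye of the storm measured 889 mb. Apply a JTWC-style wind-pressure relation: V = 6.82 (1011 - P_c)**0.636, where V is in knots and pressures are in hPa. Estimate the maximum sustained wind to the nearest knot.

ΔP = 1011 − 889 = 122 mb.
122^0.636 ≈ 21.229.
V ≈ 6.82 × 21.229 ≈ 144.8 kt.

145 kt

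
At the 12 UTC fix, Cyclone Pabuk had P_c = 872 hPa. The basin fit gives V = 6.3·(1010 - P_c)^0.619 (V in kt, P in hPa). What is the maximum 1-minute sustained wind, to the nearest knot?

133 kt

ΔP = 1010 − 872 = 138 hPa.
138^0.619 ≈ 21.115.
V ≈ 6.3 × 21.115 ≈ 133.0 kt.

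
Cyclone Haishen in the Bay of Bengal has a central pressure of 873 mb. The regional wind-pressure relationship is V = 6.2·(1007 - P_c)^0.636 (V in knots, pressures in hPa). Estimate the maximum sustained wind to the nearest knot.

ΔP = 1007 − 873 = 134 mb.
134^0.636 ≈ 22.534.
V ≈ 6.2 × 22.534 ≈ 139.7 kt.

140 kt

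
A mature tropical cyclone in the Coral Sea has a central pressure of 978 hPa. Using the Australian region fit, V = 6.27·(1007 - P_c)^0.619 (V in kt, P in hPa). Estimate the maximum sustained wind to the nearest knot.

50 kt

ΔP = 1007 − 978 = 29 hPa.
29^0.619 ≈ 8.039.
V ≈ 6.27 × 8.039 ≈ 50.4 kt.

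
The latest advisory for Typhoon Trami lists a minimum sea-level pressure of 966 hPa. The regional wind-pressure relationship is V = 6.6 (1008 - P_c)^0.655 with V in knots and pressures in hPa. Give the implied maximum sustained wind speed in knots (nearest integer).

ΔP = 1008 − 966 = 42 hPa.
42^0.655 ≈ 11.567.
V ≈ 6.6 × 11.567 ≈ 76.3 kt.

76 kt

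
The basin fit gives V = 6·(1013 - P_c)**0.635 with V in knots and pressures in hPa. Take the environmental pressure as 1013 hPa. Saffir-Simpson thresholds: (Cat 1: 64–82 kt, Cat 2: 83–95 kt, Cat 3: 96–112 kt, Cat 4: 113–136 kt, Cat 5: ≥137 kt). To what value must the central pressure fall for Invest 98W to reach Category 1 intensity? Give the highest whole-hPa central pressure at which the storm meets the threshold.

Category 1 begins at V = 64 kt.
Required ΔP = (64/6)^(1/0.635) = 10.667^1.575 ≈ 41.59 hPa.
P_c ≤ 1013 − 41.59 = 971.41, so the highest integer P_c is 971 hPa.

971 hPa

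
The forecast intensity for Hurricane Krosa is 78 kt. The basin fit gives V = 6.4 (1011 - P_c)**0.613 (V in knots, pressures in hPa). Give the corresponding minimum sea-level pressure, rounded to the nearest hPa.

952 hPa

ΔP = (V / 6.4)^(1/0.613) = (78/6.4)^1.631.
78/6.4 = 12.188; 12.188^1.631 ≈ 59.08 hPa.
P_c = 1011 − 59.08 = 951.92 ≈ 952 hPa.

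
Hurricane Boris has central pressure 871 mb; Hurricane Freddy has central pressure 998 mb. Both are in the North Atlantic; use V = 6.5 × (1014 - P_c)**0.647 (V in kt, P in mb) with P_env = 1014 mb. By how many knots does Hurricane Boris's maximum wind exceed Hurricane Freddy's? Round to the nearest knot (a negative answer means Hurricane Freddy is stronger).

Hurricane Boris: ΔP = 143; V ≈ 6.5 × 143^0.647 ≈ 161.22 kt.
Hurricane Freddy: ΔP = 16; V ≈ 6.5 × 16^0.647 ≈ 39.08 kt.
Difference ≈ 161.22 − 39.08 = 122.14 → 122 kt.

122 kt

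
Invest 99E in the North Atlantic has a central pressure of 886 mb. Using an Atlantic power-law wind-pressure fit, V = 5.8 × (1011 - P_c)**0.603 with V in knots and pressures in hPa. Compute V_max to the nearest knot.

ΔP = 1011 − 886 = 125 mb.
125^0.603 ≈ 18.384.
V ≈ 5.8 × 18.384 ≈ 106.6 kt.

107 kt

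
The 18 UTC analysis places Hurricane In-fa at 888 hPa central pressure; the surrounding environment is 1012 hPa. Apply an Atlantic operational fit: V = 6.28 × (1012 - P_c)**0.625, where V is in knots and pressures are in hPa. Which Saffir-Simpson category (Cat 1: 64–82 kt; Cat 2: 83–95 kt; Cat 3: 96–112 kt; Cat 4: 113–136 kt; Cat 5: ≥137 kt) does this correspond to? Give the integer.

ΔP = 1012 − 888 = 124 hPa.
V ≈ 6.28 × 124^0.625 = 6.28 × 20.34 ≈ 128 kt.
128 kt falls in the Category 4 band.

4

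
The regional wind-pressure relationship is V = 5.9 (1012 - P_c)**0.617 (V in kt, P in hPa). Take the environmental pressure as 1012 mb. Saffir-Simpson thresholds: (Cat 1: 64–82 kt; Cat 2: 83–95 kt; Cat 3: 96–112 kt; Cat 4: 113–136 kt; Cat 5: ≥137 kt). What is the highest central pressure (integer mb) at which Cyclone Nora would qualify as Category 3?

Category 3 begins at V = 96 kt.
Required ΔP = (96/5.9)^(1/0.617) = 16.271^1.621 ≈ 91.92 mb.
P_c ≤ 1012 − 91.92 = 920.08, so the highest integer P_c is 920 mb.

920 mb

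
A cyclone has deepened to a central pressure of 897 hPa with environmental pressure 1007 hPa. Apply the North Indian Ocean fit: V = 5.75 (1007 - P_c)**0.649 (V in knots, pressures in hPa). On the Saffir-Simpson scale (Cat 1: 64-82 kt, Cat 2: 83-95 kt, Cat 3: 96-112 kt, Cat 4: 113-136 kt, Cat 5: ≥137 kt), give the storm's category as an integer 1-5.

4

ΔP = 1007 − 897 = 110 hPa.
V ≈ 5.75 × 110^0.649 = 5.75 × 21.13 ≈ 121 kt.
121 kt falls in the Category 4 band.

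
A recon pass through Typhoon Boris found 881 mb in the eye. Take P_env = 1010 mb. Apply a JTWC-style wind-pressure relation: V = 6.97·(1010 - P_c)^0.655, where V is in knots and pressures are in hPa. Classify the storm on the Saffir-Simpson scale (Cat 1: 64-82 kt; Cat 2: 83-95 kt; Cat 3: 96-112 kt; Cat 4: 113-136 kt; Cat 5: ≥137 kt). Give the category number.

5

ΔP = 1010 − 881 = 129 mb.
V ≈ 6.97 × 129^0.655 = 6.97 × 24.12 ≈ 168 kt.
168 kt falls in the Category 5 band.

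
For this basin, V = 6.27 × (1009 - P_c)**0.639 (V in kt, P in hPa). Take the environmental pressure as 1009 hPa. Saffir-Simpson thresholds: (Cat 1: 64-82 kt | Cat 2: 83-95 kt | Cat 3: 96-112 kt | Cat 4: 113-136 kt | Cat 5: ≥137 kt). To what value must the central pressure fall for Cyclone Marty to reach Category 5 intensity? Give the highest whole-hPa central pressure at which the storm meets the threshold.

Category 5 begins at V = 137 kt.
Required ΔP = (137/6.27)^(1/0.639) = 21.850^1.565 ≈ 124.79 hPa.
P_c ≤ 1009 − 124.79 = 884.21, so the highest integer P_c is 884 hPa.

884 hPa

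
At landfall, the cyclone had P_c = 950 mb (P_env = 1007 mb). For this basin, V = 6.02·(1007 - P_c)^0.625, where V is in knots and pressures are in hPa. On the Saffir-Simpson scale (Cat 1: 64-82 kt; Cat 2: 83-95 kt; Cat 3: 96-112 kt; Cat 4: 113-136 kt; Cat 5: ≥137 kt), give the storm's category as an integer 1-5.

1

ΔP = 1007 − 950 = 57 mb.
V ≈ 6.02 × 57^0.625 = 6.02 × 12.51 ≈ 75 kt.
75 kt falls in the Category 1 band.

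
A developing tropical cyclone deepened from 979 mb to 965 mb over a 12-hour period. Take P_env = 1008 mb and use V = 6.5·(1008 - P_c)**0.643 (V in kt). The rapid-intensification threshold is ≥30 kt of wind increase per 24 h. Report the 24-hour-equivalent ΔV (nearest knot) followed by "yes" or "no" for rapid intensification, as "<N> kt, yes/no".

33 kt, yes

V₁: ΔP = 29, V ≈ 6.5 × 29^0.643 ≈ 56.65 kt.
V₂: ΔP = 43, V ≈ 6.5 × 43^0.643 ≈ 72.98 kt.
ΔV over 12 h = 16.33 kt → 24 h equivalent = 16.33 × 24/12 ≈ 32.66 kt.
33 kt ≥ 30 kt ⇒ rapid intensification.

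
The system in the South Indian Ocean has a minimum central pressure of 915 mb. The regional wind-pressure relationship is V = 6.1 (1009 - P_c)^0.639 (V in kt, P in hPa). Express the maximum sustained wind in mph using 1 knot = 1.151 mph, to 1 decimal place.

128.0 mph

ΔP = 1009 − 915 = 94 mb.
V ≈ 6.1 × 94^0.639 = 6.1 × 18.232 ≈ 111.214 kt.
111.214 × 1.151 ≈ 128.01 mph → 128.0 mph.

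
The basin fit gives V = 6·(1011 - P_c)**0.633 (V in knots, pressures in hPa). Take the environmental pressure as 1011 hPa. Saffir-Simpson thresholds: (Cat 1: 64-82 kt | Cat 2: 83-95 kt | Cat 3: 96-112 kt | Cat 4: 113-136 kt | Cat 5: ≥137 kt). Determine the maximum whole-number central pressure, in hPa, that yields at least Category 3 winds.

931 hPa

Category 3 begins at V = 96 kt.
Required ΔP = (96/6)^(1/0.633) = 16.000^1.580 ≈ 79.84 hPa.
P_c ≤ 1011 − 79.84 = 931.16, so the highest integer P_c is 931 hPa.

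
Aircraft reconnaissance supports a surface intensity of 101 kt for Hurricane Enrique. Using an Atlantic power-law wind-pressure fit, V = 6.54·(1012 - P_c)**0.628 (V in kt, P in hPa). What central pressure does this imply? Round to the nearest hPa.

934 hPa

ΔP = (V / 6.54)^(1/0.628) = (101/6.54)^1.592.
101/6.54 = 15.443; 15.443^1.592 ≈ 78.15 hPa.
P_c = 1012 − 78.15 = 933.85 ≈ 934 hPa.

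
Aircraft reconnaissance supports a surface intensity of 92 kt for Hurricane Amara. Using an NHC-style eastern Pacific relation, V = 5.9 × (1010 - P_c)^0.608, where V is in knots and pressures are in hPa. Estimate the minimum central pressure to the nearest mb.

ΔP = (V / 5.9)^(1/0.608) = (92/5.9)^1.645.
92/5.9 = 15.593; 15.593^1.645 ≈ 91.64 mb.
P_c = 1010 − 91.64 = 918.36 ≈ 918 mb.

918 mb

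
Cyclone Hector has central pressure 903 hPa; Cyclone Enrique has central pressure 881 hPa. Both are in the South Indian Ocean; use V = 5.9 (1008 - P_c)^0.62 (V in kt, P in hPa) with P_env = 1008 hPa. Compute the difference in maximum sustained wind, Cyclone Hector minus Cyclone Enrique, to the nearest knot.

Cyclone Hector: ΔP = 105; V ≈ 5.9 × 105^0.62 ≈ 105.68 kt.
Cyclone Enrique: ΔP = 127; V ≈ 5.9 × 127^0.62 ≈ 118.91 kt.
Difference ≈ 105.68 − 118.91 = -13.23 → -13 kt.

-13 kt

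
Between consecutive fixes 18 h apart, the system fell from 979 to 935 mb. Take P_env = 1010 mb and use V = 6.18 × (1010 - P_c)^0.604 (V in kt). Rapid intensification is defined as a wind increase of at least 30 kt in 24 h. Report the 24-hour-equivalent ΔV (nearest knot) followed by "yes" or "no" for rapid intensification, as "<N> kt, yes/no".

46 kt, yes

V₁: ΔP = 31, V ≈ 6.18 × 31^0.604 ≈ 49.18 kt.
V₂: ΔP = 75, V ≈ 6.18 × 75^0.604 ≈ 83.85 kt.
ΔV over 18 h = 34.67 kt → 24 h equivalent = 34.67 × 24/18 ≈ 46.23 kt.
46 kt ≥ 30 kt ⇒ rapid intensification.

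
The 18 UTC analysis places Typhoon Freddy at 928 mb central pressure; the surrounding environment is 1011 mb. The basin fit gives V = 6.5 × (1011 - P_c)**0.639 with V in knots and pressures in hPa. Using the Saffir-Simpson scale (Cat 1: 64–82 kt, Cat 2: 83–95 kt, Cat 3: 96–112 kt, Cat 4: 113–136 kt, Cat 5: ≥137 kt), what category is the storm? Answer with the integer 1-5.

ΔP = 1011 − 928 = 83 mb.
V ≈ 6.5 × 83^0.639 = 6.5 × 16.84 ≈ 109 kt.
109 kt falls in the Category 3 band.

3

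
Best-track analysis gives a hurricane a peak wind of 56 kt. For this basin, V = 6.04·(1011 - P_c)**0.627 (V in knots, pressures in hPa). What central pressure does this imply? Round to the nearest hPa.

ΔP = (V / 6.04)^(1/0.627) = (56/6.04)^1.595.
56/6.04 = 9.272; 9.272^1.595 ≈ 34.87 hPa.
P_c = 1011 − 34.87 = 976.13 ≈ 976 hPa.

976 hPa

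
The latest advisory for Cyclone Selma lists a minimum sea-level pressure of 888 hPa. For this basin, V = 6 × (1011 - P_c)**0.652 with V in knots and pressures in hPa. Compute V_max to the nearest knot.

138 kt

ΔP = 1011 − 888 = 123 hPa.
123^0.652 ≈ 23.047.
V ≈ 6 × 23.047 ≈ 138.3 kt.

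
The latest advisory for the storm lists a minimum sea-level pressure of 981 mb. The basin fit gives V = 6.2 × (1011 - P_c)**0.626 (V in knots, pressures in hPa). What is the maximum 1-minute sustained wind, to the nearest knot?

ΔP = 1011 − 981 = 30 mb.
30^0.626 ≈ 8.408.
V ≈ 6.2 × 8.408 ≈ 52.1 kt.

52 kt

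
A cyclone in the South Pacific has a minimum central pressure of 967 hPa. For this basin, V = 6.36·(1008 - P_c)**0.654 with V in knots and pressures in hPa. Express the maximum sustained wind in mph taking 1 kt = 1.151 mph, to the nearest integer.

83 mph

ΔP = 1008 − 967 = 41 hPa.
V ≈ 6.36 × 41^0.654 = 6.36 × 11.344 ≈ 72.147 kt.
72.147 × 1.151 ≈ 83.04 mph → 83 mph.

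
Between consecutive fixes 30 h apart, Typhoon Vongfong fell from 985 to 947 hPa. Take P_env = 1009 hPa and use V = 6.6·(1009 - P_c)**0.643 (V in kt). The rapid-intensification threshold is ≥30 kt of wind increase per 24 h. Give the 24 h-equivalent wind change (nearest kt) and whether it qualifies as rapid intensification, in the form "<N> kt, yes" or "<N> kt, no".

34 kt, yes

V₁: ΔP = 24, V ≈ 6.6 × 24^0.643 ≈ 50.94 kt.
V₂: ΔP = 62, V ≈ 6.6 × 62^0.643 ≈ 93.77 kt.
ΔV over 30 h = 42.83 kt → 24 h equivalent = 42.83 × 24/30 ≈ 34.26 kt.
34 kt ≥ 30 kt ⇒ rapid intensification.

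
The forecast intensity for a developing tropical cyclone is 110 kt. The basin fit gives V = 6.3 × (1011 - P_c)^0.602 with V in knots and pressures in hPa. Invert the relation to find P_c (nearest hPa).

ΔP = (V / 6.3)^(1/0.602) = (110/6.3)^1.661.
110/6.3 = 17.460; 17.460^1.661 ≈ 115.67 hPa.
P_c = 1011 − 115.67 = 895.33 ≈ 895 hPa.

895 hPa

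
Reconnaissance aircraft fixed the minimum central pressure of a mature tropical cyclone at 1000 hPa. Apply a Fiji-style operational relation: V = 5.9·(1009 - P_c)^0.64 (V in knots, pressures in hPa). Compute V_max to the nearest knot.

ΔP = 1009 − 1000 = 9 hPa.
9^0.64 ≈ 4.081.
V ≈ 5.9 × 4.081 ≈ 24.1 kt.

24 kt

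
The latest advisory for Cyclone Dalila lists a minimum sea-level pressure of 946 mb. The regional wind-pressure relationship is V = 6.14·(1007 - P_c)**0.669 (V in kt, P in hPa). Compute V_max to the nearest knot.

96 kt

ΔP = 1007 − 946 = 61 mb.
61^0.669 ≈ 15.645.
V ≈ 6.14 × 15.645 ≈ 96.1 kt.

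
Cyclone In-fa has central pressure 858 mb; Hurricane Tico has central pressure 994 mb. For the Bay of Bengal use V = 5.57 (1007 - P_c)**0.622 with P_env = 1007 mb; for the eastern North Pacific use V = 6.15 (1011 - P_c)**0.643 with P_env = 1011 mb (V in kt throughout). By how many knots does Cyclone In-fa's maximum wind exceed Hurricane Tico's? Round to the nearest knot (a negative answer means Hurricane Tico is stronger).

87 kt

Cyclone In-fa: ΔP = 149; V ≈ 5.57 × 149^0.622 ≈ 125.19 kt.
Hurricane Tico: ΔP = 17; V ≈ 6.15 × 17^0.643 ≈ 38.02 kt.
Difference ≈ 125.19 − 38.02 = 87.17 → 87 kt.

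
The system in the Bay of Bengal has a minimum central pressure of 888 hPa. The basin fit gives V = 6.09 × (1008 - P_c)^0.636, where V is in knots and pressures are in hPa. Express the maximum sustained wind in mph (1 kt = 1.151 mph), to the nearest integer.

147 mph

ΔP = 1008 − 888 = 120 hPa.
V ≈ 6.09 × 120^0.636 = 6.09 × 21.007 ≈ 127.931 kt.
127.931 × 1.151 ≈ 147.25 mph → 147 mph.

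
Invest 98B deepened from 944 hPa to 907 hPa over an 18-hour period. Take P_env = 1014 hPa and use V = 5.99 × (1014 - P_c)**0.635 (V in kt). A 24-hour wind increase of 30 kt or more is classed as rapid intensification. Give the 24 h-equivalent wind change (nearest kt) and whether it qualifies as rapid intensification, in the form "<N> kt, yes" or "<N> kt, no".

V₁: ΔP = 70, V ≈ 5.99 × 70^0.635 ≈ 88.93 kt.
V₂: ΔP = 107, V ≈ 5.99 × 107^0.635 ≈ 116.44 kt.
ΔV over 18 h = 27.51 kt → 24 h equivalent = 27.51 × 24/18 ≈ 36.68 kt.
37 kt ≥ 30 kt ⇒ rapid intensification.

37 kt, yes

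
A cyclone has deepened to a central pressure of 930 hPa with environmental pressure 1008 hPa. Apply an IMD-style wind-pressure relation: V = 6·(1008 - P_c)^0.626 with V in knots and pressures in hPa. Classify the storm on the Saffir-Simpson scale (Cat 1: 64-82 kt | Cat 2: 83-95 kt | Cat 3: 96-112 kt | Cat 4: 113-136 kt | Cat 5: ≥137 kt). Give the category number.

2

ΔP = 1008 − 930 = 78 hPa.
V ≈ 6 × 78^0.626 = 6 × 15.29 ≈ 92 kt.
92 kt falls in the Category 2 band.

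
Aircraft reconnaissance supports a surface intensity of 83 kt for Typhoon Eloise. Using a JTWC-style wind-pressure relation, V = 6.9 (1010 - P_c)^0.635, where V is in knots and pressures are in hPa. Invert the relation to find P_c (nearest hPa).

ΔP = (V / 6.9)^(1/0.635) = (83/6.9)^1.575.
83/6.9 = 12.029; 12.029^1.575 ≈ 50.25 hPa.
P_c = 1010 − 50.25 = 959.75 ≈ 960 hPa.

960 hPa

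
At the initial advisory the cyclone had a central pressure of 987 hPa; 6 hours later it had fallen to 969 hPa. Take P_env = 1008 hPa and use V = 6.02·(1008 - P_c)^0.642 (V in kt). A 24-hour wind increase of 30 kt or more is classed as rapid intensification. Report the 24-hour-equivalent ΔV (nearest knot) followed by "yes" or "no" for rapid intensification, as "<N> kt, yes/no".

83 kt, yes

V₁: ΔP = 21, V ≈ 6.02 × 21^0.642 ≈ 42.51 kt.
V₂: ΔP = 39, V ≈ 6.02 × 39^0.642 ≈ 63.25 kt.
ΔV over 6 h = 20.74 kt → 24 h equivalent = 20.74 × 24/6 ≈ 82.96 kt.
83 kt ≥ 30 kt ⇒ rapid intensification.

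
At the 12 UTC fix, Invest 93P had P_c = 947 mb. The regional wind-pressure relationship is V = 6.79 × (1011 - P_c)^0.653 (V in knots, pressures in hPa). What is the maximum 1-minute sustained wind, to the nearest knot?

ΔP = 1011 − 947 = 64 mb.
64^0.653 ≈ 15.116.
V ≈ 6.79 × 15.116 ≈ 102.6 kt.

103 kt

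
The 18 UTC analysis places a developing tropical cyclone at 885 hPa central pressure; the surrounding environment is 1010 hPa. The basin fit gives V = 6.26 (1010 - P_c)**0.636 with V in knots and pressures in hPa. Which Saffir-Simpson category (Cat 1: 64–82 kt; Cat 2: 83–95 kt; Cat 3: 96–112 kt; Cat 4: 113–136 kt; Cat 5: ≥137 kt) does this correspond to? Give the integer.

ΔP = 1010 − 885 = 125 hPa.
V ≈ 6.26 × 125^0.636 = 6.26 × 21.56 ≈ 135 kt.
135 kt falls in the Category 4 band.

4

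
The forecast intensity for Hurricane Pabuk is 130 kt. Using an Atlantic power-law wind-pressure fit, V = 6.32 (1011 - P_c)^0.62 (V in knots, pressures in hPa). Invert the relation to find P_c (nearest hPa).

ΔP = (V / 6.32)^(1/0.62) = (130/6.32)^1.613.
130/6.32 = 20.570; 20.570^1.613 ≈ 131.25 hPa.
P_c = 1011 − 131.25 = 879.75 ≈ 880 hPa.

880 hPa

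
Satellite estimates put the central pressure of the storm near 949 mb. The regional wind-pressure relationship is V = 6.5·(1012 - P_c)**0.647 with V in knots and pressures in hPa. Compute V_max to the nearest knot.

ΔP = 1012 − 949 = 63 mb.
63^0.647 ≈ 14.594.
V ≈ 6.5 × 14.594 ≈ 94.9 kt.

95 kt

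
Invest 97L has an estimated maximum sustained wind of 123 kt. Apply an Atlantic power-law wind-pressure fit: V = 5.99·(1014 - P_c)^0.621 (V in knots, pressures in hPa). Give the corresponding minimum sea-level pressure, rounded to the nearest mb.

884 mb

ΔP = (V / 5.99)^(1/0.621) = (123/5.99)^1.610.
123/5.99 = 20.534; 20.534^1.610 ≈ 129.86 mb.
P_c = 1014 − 129.86 = 884.14 ≈ 884 mb.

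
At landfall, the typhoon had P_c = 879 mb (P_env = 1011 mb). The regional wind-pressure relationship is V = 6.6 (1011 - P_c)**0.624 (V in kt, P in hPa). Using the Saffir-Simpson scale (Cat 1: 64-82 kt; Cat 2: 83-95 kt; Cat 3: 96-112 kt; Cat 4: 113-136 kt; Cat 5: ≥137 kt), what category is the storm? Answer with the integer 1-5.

ΔP = 1011 − 879 = 132 mb.
V ≈ 6.6 × 132^0.624 = 6.6 × 21.05 ≈ 139 kt.
139 kt falls in the Category 5 band.

5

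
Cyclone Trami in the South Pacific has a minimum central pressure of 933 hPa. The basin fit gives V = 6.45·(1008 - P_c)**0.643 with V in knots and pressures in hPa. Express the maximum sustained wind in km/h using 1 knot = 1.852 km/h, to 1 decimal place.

191.8 km/h

ΔP = 1008 − 933 = 75 hPa.
V ≈ 6.45 × 75^0.643 = 6.45 × 16.057 ≈ 103.568 kt.
103.568 × 1.852 ≈ 191.81 km/h → 191.8 km/h.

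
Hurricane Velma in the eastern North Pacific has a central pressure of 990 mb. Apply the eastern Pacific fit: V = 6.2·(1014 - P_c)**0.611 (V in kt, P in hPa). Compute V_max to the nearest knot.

ΔP = 1014 − 990 = 24 mb.
24^0.611 ≈ 6.971.
V ≈ 6.2 × 6.971 ≈ 43.2 kt.

43 kt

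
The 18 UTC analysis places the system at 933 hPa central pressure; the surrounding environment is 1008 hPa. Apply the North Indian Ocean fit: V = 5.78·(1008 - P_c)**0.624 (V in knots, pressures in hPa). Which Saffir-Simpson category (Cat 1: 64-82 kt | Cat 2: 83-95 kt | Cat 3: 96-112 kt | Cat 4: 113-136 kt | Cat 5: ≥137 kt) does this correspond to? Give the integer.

2

ΔP = 1008 − 933 = 75 hPa.
V ≈ 5.78 × 75^0.624 = 5.78 × 14.79 ≈ 85 kt.
85 kt falls in the Category 2 band.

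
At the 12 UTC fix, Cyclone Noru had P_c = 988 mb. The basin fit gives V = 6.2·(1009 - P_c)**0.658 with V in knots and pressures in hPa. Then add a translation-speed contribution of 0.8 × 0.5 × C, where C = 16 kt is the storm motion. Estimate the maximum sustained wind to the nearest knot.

ΔP = 1009 − 988 = 21 mb.
21^0.658 ≈ 7.413.
V ≈ 6.2 × 7.413 ≈ 46.0 kt.
Translation term: 0.8 × 0.5 × 16 = 6.4 kt.
Corrected V ≈ 52.4 kt → 52 kt.

52 kt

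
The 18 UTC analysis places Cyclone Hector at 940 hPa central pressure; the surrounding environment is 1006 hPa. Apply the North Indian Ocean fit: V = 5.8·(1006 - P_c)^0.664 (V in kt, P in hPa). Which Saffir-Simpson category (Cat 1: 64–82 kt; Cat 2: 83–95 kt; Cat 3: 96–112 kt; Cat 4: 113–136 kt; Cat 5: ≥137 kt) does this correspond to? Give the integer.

2

ΔP = 1006 − 940 = 66 hPa.
V ≈ 5.8 × 66^0.664 = 5.8 × 16.15 ≈ 94 kt.
94 kt falls in the Category 2 band.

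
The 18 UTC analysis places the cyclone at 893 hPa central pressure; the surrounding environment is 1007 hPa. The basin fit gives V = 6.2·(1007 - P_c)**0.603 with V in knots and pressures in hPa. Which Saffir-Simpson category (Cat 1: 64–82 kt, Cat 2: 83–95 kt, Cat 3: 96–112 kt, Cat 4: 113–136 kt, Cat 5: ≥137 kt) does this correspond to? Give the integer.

ΔP = 1007 − 893 = 114 hPa.
V ≈ 6.2 × 114^0.603 = 6.2 × 17.39 ≈ 108 kt.
108 kt falls in the Category 3 band.

3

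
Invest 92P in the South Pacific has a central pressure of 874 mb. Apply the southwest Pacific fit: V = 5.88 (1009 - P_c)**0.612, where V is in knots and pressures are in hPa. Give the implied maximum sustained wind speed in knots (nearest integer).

ΔP = 1009 − 874 = 135 mb.
135^0.612 ≈ 20.126.
V ≈ 5.88 × 20.126 ≈ 118.3 kt.

118 kt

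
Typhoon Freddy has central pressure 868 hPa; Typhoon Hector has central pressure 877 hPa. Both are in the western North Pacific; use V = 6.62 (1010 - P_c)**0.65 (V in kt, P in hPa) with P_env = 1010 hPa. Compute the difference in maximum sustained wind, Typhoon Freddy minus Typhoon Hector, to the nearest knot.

Typhoon Freddy: ΔP = 142; V ≈ 6.62 × 142^0.65 ≈ 165.90 kt.
Typhoon Hector: ΔP = 133; V ≈ 6.62 × 133^0.65 ≈ 158.99 kt.
Difference ≈ 165.90 − 158.99 = 6.91 → 7 kt.

7 kt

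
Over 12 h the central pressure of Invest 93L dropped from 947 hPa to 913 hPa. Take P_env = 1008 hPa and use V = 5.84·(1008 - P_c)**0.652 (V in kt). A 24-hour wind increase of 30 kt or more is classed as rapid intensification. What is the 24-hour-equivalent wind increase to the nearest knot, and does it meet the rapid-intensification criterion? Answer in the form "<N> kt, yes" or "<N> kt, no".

57 kt, yes

V₁: ΔP = 61, V ≈ 5.84 × 61^0.652 ≈ 85.20 kt.
V₂: ΔP = 95, V ≈ 5.84 × 95^0.652 ≈ 113.73 kt.
ΔV over 12 h = 28.53 kt → 24 h equivalent = 28.53 × 24/12 ≈ 57.06 kt.
57 kt ≥ 30 kt ⇒ rapid intensification.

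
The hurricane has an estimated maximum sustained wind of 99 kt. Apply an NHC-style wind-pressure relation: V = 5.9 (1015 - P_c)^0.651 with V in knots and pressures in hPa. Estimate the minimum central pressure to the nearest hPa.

939 hPa

ΔP = (V / 5.9)^(1/0.651) = (99/5.9)^1.536.
99/5.9 = 16.780; 16.780^1.536 ≈ 76.10 hPa.
P_c = 1015 − 76.10 = 938.90 ≈ 939 hPa.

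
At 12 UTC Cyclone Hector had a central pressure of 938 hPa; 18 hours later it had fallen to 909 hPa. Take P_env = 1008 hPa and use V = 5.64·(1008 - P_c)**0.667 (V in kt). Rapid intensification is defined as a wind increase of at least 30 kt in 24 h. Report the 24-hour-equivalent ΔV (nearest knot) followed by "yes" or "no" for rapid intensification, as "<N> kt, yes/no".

V₁: ΔP = 70, V ≈ 5.64 × 70^0.667 ≈ 95.93 kt.
V₂: ΔP = 99, V ≈ 5.64 × 99^0.667 ≈ 120.88 kt.
ΔV over 18 h = 24.95 kt → 24 h equivalent = 24.95 × 24/18 ≈ 33.27 kt.
33 kt ≥ 30 kt ⇒ rapid intensification.

33 kt, yes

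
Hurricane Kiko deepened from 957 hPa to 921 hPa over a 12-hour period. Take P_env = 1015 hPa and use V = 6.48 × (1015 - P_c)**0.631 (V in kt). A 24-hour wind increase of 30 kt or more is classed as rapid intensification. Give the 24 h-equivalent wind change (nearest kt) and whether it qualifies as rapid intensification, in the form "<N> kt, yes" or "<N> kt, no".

60 kt, yes

V₁: ΔP = 58, V ≈ 6.48 × 58^0.631 ≈ 84.00 kt.
V₂: ΔP = 94, V ≈ 6.48 × 94^0.631 ≈ 113.92 kt.
ΔV over 12 h = 29.92 kt → 24 h equivalent = 29.92 × 24/12 ≈ 59.84 kt.
60 kt ≥ 30 kt ⇒ rapid intensification.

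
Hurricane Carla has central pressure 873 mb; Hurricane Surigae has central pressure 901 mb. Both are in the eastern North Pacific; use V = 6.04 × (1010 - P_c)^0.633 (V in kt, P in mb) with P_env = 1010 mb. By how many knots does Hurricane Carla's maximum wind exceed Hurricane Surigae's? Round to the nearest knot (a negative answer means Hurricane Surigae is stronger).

18 kt

Hurricane Carla: ΔP = 137; V ≈ 6.04 × 137^0.633 ≈ 136.01 kt.
Hurricane Surigae: ΔP = 109; V ≈ 6.04 × 109^0.633 ≈ 117.69 kt.
Difference ≈ 136.01 − 117.69 = 18.32 → 18 kt.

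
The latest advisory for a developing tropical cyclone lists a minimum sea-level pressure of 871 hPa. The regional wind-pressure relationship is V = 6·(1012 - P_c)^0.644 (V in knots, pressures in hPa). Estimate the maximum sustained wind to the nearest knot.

145 kt

ΔP = 1012 − 871 = 141 hPa.
141^0.644 ≈ 24.216.
V ≈ 6 × 24.216 ≈ 145.3 kt.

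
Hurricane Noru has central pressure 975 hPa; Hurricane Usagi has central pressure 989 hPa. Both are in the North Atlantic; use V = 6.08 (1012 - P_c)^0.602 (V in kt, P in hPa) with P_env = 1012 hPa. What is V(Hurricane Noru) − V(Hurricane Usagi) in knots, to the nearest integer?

Hurricane Noru: ΔP = 37; V ≈ 6.08 × 37^0.602 ≈ 53.45 kt.
Hurricane Usagi: ΔP = 23; V ≈ 6.08 × 23^0.602 ≈ 40.15 kt.
Difference ≈ 53.45 − 40.15 = 13.30 → 13 kt.

13 kt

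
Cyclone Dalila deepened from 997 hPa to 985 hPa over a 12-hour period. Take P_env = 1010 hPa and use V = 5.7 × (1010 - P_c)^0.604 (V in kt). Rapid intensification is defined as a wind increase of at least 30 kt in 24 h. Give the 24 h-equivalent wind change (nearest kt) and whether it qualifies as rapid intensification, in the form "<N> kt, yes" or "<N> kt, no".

26 kt, no

V₁: ΔP = 13, V ≈ 5.7 × 13^0.604 ≈ 26.83 kt.
V₂: ΔP = 25, V ≈ 5.7 × 25^0.604 ≈ 39.83 kt.
ΔV over 12 h = 13.00 kt → 24 h equivalent = 13.00 × 24/12 ≈ 26.00 kt.
26 kt < 30 kt ⇒ not rapid intensification.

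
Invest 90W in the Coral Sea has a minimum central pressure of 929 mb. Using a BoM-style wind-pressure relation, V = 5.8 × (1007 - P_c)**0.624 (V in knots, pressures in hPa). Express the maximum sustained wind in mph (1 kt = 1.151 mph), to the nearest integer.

101 mph

ΔP = 1007 − 929 = 78 mb.
V ≈ 5.8 × 78^0.624 = 5.8 × 15.159 ≈ 87.921 kt.
87.921 × 1.151 ≈ 101.20 mph → 101 mph.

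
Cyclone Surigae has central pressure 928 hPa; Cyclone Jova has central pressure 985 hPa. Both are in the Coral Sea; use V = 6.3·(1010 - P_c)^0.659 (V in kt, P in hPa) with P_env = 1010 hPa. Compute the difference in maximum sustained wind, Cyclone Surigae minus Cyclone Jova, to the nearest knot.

Cyclone Surigae: ΔP = 82; V ≈ 6.3 × 82^0.659 ≈ 114.96 kt.
Cyclone Jova: ΔP = 25; V ≈ 6.3 × 25^0.659 ≈ 52.55 kt.
Difference ≈ 114.96 − 52.55 = 62.41 → 62 kt.

62 kt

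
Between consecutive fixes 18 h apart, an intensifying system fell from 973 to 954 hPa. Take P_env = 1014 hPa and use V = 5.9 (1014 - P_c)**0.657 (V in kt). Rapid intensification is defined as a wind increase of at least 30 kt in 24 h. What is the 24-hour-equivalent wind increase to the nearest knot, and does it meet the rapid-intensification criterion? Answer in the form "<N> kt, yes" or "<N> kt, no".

V₁: ΔP = 41, V ≈ 5.9 × 41^0.657 ≈ 67.68 kt.
V₂: ΔP = 60, V ≈ 5.9 × 60^0.657 ≈ 86.92 kt.
ΔV over 18 h = 19.24 kt → 24 h equivalent = 19.24 × 24/18 ≈ 25.65 kt.
26 kt < 30 kt ⇒ not rapid intensification.

26 kt, no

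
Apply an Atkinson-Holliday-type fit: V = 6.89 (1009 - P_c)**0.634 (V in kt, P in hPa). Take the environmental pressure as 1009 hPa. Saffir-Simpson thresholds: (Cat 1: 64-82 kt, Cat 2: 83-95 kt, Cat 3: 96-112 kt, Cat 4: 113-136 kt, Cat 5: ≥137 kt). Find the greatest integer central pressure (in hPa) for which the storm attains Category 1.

Category 1 begins at V = 64 kt.
Required ΔP = (64/6.89)^(1/0.634) = 9.289^1.577 ≈ 33.63 hPa.
P_c ≤ 1009 − 33.63 = 975.37, so the highest integer P_c is 975 hPa.

975 hPa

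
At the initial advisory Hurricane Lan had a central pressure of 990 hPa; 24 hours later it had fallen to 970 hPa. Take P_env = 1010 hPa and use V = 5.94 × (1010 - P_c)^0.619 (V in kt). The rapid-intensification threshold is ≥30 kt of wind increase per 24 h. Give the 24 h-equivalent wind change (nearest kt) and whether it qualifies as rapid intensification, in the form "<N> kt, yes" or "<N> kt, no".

V₁: ΔP = 20, V ≈ 5.94 × 20^0.619 ≈ 37.94 kt.
V₂: ΔP = 40, V ≈ 5.94 × 40^0.619 ≈ 58.27 kt.
ΔV over 24 h = 20.33 kt → 24 h equivalent = 20.33 × 24/24 ≈ 20.33 kt.
20 kt < 30 kt ⇒ not rapid intensification.

20 kt, no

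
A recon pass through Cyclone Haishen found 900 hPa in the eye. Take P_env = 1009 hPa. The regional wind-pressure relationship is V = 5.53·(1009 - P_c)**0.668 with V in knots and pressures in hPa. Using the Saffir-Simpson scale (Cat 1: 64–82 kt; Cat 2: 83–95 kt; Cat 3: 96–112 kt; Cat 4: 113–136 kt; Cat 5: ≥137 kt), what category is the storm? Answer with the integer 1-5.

ΔP = 1009 − 900 = 109 hPa.
V ≈ 5.53 × 109^0.668 = 5.53 × 22.96 ≈ 127 kt.
127 kt falls in the Category 4 band.

4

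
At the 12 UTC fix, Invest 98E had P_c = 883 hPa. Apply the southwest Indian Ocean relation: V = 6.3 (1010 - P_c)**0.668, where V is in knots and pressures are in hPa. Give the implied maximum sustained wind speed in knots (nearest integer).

160 kt

ΔP = 1010 − 883 = 127 hPa.
127^0.668 ≈ 25.430.
V ≈ 6.3 × 25.430 ≈ 160.2 kt.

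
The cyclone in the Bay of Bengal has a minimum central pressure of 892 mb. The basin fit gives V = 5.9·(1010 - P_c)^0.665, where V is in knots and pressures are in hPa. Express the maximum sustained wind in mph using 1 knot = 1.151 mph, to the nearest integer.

ΔP = 1010 − 892 = 118 mb.
V ≈ 5.9 × 118^0.665 = 5.9 × 23.867 ≈ 140.817 kt.
140.817 × 1.151 ≈ 162.08 mph → 162 mph.

162 mph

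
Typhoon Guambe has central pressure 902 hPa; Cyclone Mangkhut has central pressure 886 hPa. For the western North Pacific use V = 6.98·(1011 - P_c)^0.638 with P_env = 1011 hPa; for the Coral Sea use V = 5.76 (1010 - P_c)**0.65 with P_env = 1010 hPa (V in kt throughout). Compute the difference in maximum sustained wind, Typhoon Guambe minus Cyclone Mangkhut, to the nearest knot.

Typhoon Guambe: ΔP = 109; V ≈ 6.98 × 109^0.638 ≈ 139.23 kt.
Cyclone Mangkhut: ΔP = 124; V ≈ 5.76 × 124^0.65 ≈ 132.17 kt.
Difference ≈ 139.23 − 132.17 = 7.06 → 7 kt.

7 kt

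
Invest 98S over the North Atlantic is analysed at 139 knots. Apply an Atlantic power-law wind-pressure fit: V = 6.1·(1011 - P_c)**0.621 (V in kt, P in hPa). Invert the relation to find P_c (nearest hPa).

ΔP = (V / 6.1)^(1/0.621) = (139/6.1)^1.610.
139/6.1 = 22.787; 22.787^1.610 ≈ 153.56 hPa.
P_c = 1011 − 153.56 = 857.44 ≈ 857 hPa.

857 hPa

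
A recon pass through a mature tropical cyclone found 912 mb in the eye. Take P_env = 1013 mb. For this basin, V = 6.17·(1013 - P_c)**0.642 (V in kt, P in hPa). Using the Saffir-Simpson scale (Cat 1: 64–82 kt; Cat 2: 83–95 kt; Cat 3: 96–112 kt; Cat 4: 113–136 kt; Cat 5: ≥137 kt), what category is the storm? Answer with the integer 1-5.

4

ΔP = 1013 − 912 = 101 mb.
V ≈ 6.17 × 101^0.642 = 6.17 × 19.35 ≈ 119 kt.
119 kt falls in the Category 4 band.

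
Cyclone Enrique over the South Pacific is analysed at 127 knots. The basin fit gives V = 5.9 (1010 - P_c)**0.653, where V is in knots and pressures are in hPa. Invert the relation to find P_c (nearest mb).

900 mb

ΔP = (V / 5.9)^(1/0.653) = (127/5.9)^1.531.
127/5.9 = 21.525; 21.525^1.531 ≈ 109.97 mb.
P_c = 1010 − 109.97 = 900.03 ≈ 900 mb.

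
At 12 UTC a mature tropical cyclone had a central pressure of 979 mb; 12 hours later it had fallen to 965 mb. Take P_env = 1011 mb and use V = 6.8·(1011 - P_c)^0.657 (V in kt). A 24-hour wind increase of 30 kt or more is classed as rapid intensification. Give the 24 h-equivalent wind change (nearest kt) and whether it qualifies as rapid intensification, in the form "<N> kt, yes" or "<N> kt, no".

V₁: ΔP = 32, V ≈ 6.8 × 32^0.657 ≈ 66.28 kt.
V₂: ΔP = 46, V ≈ 6.8 × 46^0.657 ≈ 84.13 kt.
ΔV over 12 h = 17.85 kt → 24 h equivalent = 17.85 × 24/12 ≈ 35.70 kt.
36 kt ≥ 30 kt ⇒ rapid intensification.

36 kt, yes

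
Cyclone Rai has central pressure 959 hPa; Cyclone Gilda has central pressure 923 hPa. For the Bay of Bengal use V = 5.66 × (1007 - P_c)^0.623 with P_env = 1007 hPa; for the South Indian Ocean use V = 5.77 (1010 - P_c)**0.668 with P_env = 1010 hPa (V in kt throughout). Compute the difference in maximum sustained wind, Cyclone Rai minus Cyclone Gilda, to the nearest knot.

Cyclone Rai: ΔP = 48; V ≈ 5.66 × 48^0.623 ≈ 63.13 kt.
Cyclone Gilda: ΔP = 87; V ≈ 5.77 × 87^0.668 ≈ 113.97 kt.
Difference ≈ 63.13 − 113.97 = -50.84 → -51 kt.

-51 kt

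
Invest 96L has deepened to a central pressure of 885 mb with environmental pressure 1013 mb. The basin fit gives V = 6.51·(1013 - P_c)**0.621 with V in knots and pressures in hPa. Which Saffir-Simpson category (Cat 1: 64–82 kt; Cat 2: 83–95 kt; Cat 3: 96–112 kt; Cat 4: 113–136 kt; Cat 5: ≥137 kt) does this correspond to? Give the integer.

ΔP = 1013 − 885 = 128 mb.
V ≈ 6.51 × 128^0.621 = 6.51 × 20.35 ≈ 132 kt.
132 kt falls in the Category 4 band.

4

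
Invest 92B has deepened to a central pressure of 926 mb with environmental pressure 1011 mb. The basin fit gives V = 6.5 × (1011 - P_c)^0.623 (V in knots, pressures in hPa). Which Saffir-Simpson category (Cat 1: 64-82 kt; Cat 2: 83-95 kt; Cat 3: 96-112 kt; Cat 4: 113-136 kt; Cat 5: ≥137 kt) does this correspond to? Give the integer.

3

ΔP = 1011 − 926 = 85 mb.
V ≈ 6.5 × 85^0.623 = 6.5 × 15.92 ≈ 104 kt.
104 kt falls in the Category 3 band.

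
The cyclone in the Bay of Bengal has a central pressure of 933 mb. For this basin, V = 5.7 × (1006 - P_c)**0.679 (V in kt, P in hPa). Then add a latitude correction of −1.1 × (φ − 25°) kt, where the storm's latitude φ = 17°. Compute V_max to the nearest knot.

ΔP = 1006 − 933 = 73 mb.
73^0.679 ≈ 18.416.
V ≈ 5.7 × 18.416 ≈ 105.0 kt.
Latitude correction: −1.1 × (17 − 25) = 8.8 kt.
Corrected V ≈ 113.8 kt → 114 kt.

114 kt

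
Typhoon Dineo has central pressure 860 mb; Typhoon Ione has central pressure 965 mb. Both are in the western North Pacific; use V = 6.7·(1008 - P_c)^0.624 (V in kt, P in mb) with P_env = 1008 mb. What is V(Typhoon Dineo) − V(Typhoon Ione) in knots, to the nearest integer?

Typhoon Dineo: ΔP = 148; V ≈ 6.7 × 148^0.624 ≈ 151.47 kt.
Typhoon Ione: ΔP = 43; V ≈ 6.7 × 43^0.624 ≈ 70.04 kt.
Difference ≈ 151.47 − 70.04 = 81.43 → 81 kt.

81 kt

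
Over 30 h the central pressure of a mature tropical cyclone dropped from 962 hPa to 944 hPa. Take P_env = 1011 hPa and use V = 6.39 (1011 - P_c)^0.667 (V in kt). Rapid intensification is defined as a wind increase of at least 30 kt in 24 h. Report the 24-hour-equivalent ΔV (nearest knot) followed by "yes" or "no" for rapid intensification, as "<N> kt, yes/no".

V₁: ΔP = 49, V ≈ 6.39 × 49^0.667 ≈ 85.68 kt.
V₂: ΔP = 67, V ≈ 6.39 × 67^0.667 ≈ 105.56 kt.
ΔV over 30 h = 19.88 kt → 24 h equivalent = 19.88 × 24/30 ≈ 15.90 kt.
16 kt < 30 kt ⇒ not rapid intensification.

16 kt, no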